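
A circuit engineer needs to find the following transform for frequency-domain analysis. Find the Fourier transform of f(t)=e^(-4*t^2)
The Fourier transform of a Gaussian e^(-a * t^2) is sqrt(pi/a) * e^(-omega^2/(4a)).
With a = 4: F(omega) = sqrt(pi)/2 * e^(-omega^2/16)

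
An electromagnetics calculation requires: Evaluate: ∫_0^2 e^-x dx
Antiderivative: -e^-x
Evaluate: -(e^-2-1)

Answer: (e^-2-1)/(-1)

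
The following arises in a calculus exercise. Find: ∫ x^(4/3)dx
Power rule: ∫ x^(4/3) dx=x^(7/3)/(7/3) + C

Answer: (3/7)·x^(7/3) + C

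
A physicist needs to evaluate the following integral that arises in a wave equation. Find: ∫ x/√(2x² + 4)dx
Let u = 2x²+4, du = 4x dx
∫ (1/4)·u^(-1/2) du = √u/2+C

Answer: √(2x²+4)/2+C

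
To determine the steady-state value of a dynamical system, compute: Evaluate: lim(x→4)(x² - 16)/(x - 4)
Factor: (x² - 16)=(x-4)(x+4)
Cancel (x-4): lim(x→4) (x+4)=8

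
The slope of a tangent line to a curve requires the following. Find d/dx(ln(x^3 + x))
Chain rule: d/dx[ln(u)] = u'/u where u = x^3 + x
u' = 3x^2 + 1

Answer: (3x^2 + 1)/(x^3 + x)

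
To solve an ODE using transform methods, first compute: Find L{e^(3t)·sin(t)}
First shifting: L{e^(at)f(t)} = F(s-a)
L{sin(t)} = 1/(s²+1)
Shift: 1/((s-3)²+1)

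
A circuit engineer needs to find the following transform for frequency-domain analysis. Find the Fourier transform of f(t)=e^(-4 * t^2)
The Fourier transform of a Gaussian e^(-a*t^2) is sqrt(pi/a)*e^(-omega^2/(4a)).
With a=4: F(omega)=sqrt(pi)/2*e^(-omega^2/16)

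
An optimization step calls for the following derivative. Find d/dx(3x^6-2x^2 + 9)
Power rule: d/dx(ax^n)=n·a·x^(n-1)
Term by term: 18·x^5-4·x

Answer: 18x^5-4x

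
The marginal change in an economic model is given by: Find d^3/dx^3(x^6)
Apply power rule 3 times:
d^1: 6x^5
d^2: 30x^4
d^3: 120x^3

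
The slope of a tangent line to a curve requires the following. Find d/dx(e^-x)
Chain rule: d/dx[e^u] = e^u · u' where u = -x
u' = -1

Answer: -1·e^-x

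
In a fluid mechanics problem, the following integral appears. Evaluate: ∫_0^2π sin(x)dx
Antiderivative: -cos(x)
Evaluate at bounds: [-cos(1·2π)/1] - [-cos(1·0)/1]
=(-(1) + (1))/1=0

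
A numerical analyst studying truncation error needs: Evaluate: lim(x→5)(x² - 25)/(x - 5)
Factor: (x² - 25)=(x-5)(x + 5)
Cancel (x-5): lim(x→5) (x + 5)=10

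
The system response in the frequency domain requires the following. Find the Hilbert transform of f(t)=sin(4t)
The Hilbert transform shifts each frequency component by -pi/2.
H{sin(wt)} = -cos(wt)
With w = 4: H{sin(4t)} = -cos(4t)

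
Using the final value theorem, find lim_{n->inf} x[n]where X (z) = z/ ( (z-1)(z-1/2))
Final value theorem: lim x[n]=lim_{z->1} (z-1)*X(z)
(z-1)*X(z)=z/(z-1/2)
As z->1: 1/(1-1/2)=1/(1/2)=2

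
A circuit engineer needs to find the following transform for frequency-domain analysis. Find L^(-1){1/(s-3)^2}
L^(-1){1/(s-a)^n} = t^(n-1)·e^(at)/(n-1)!
Here a = 3, n = 2: t^1·e^(3t)/1

Answer: t·e^(3t)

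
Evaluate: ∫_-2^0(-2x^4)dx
Step 1: Find antiderivative F(x) = (-2/5)x^5
Step 2: F(0) - F(-2) = 0 - (64/5) = -64/5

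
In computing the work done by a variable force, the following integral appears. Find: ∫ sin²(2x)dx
Using identity sin²(u)=(1 - cos(2u))/2:
∫ (1 - cos(4x))/2 dx=x/2 - sin(4x)/8+C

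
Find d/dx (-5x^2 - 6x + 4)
Power rule: d/dx(ax^n)=n·a·x^(n-1)
Term by term: -10·x - 6

Answer: -10x - 6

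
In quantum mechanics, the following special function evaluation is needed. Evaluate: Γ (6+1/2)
Γ(n + 1/2) = (2n)!√π/(4^n·n!)
= 479001600√π/(4096·720) = (10395/64)·√π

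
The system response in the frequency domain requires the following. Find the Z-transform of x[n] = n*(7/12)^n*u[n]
Using the property Z{n * a^n * u[n]}=az/(z-a)^2
With a=7/12: X(z)=(7/12)z/(z - 7/12)^2, |z| > 7/12

Answer: (7/12)z/(z - 7/12)^2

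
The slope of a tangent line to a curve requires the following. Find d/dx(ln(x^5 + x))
Chain rule: d/dx[ln(u)]=u'/u where u=x^5 + x
u'=5x^4 + 1

Answer: (5x^4 + 1)/(x^5 + x)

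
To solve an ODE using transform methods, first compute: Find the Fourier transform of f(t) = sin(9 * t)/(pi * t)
sin(W*t)/(pi*t)=(W/pi)*sinc(W*t/pi) is the impulse response of the ideal low-pass filter with cutoff W (here W=9).
Its Fourier transform is a rectangular function:
F(omega)=1 for |omega| < 9, 0 otherwise

Answer: rect(omega/18) [i.e., 1 for |omega| < 9, 0 otherwise]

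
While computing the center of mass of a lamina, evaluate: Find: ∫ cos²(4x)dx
Using identity cos²(u)=(1+cos(2u))/2:
∫ (1+cos(8x))/2 dx=x/2+sin(8x)/16+C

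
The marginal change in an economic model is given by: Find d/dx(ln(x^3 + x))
Chain rule: d/dx[ln(u)] = u'/u where u = x^3 + x
u' = 3x^2 + 1

Answer: (3x^2 + 1)/(x^3 + x)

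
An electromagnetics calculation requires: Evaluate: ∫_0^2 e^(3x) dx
Antiderivative: (1/3)e^(3x)
Evaluate: (1/3)(e^6-1)

Answer: (e^6-1)/3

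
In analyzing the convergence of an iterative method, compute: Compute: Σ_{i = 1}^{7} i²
Using formula: Σ i^2=n(n+1)(2n+1)/6=7·8·15/6=140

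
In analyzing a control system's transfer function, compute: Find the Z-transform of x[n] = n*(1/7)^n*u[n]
Using the property Z{n * a^n * u[n]}=az/(z-a)^2
With a=1/7: X(z)=(1/7)z/(z - 1/7)^2, |z| > 1/7

Answer: (1/7)z/(z - 1/7)^2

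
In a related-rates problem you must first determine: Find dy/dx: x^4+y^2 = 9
Differentiate: 4x^3 + 2y·(dy/dx) = 0
dy/dx = -4x^3/(2y)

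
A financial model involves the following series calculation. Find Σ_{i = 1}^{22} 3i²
=3·n(n + 1)(2n + 1)/6=3·22·23·45/6=11385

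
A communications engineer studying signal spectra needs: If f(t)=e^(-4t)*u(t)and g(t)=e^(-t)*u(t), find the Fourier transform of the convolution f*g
By the convolution theorem: F{f * g} = F(omega) * G(omega)
F(omega) = 1/(4+j * omega), G(omega) = 1/(1+j * omega)
F{f * g} = 1/((4+j * omega)(1+j * omega))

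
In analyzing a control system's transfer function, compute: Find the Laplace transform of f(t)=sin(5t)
L{sin(wt)} = w/(s²+w²)
L{sin(5t)} = 5/(s²+25)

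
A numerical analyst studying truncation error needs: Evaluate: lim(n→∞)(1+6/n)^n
This is the definition of e^6: lim(1 + 6/n)^n = e^6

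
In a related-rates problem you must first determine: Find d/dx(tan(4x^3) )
Chain rule: d/dx[tan(u)]=sec²(u)·u' where u=4x^3
u'=12x^2

Answer: 12x^2·sec²(4x^3)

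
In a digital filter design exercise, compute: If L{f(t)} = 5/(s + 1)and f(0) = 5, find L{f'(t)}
L{f'(t)} = s·F(s) - f(0) = 5s/(s + 1) - 5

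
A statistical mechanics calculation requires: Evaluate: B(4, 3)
B(x,y)=Γ(x)Γ(y)/Γ(x + y)=(x-1)!(y-1)!/(x + y-1)!
B(4,3)=3!·2!/6!=1/60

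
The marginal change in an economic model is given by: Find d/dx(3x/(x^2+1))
Quotient rule: (f/g)' = (f'g - fg')/g²
f = 3x, f' = 3
g = x^2+1, g' = 2x

Answer: (3·(x^2+1)-6x^2)/(x^2+1)²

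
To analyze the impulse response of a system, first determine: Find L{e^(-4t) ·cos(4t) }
First shifting: L{e^(at)f(t)}=F(s-a)
L{cos(4t)}=s/(s²+16)
Shift: (s+4)/((s+4)²+16)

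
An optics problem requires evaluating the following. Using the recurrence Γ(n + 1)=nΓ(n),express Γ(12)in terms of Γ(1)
Γ(12) = 11Γ(11) = 11·10Γ(10) = ... = 11!·Γ(1) = 39916800·Γ(1)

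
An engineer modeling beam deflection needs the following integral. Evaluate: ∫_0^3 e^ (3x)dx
Antiderivative: (1/3)e^(3x)
Evaluate: (1/3)(e^9 - 1)

Answer: (e^9 - 1)/3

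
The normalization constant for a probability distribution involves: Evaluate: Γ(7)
Γ(n)=(n-1)! for positive integers
Γ(7)=6!=720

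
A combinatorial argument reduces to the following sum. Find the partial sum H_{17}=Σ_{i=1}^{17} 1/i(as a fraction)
H_17=1 + 1/2 + 1/3 + ... + 1/17
=42142223/12252240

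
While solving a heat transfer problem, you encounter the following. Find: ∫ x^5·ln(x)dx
By parts: u = ln(x), dv = x^5 dx
du = 1/x dx, v = x^6/6
= x^6·ln(x)/6 - ∫ x^5/6 dx
= x^6·ln(x)/6 - x^6/36 + C

Answer: x^6(ln(x)/6 - 1/36) + C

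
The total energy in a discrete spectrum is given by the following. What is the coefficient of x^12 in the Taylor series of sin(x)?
sin(x) has only odd powers. Coefficient of x^12=0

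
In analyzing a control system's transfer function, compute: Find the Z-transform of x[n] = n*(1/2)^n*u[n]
Using the property Z{n*a^n*u[n]} = az/(z-a)^2
With a = 1/2: X(z) = (1/2)z/(z - 1/2)^2, |z| > 1/2

Answer: (1/2)z/(z - 1/2)^2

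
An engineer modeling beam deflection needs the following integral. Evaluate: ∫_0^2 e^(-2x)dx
Antiderivative: (1/(-2))e^(-2x)
Evaluate: (1/(-2))(e^-4 - 1)

Answer: (e^-4 - 1)/(-2)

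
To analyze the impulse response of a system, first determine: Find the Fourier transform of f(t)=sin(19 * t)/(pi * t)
sin(W * t)/(pi * t) = (W/pi) * sinc(W * t/pi) is the impulse response of the ideal low-pass filter with cutoff W (here W = 19).
Its Fourier transform is a rectangular function:
F(omega) = 1 for |omega| < 19, 0 otherwise

Answer: rect(omega/38) [i.e., 1 for |omega| < 19, 0 otherwise]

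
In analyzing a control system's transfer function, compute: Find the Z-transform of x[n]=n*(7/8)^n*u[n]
Using the property Z{n * a^n * u[n]}=az/(z-a)^2
With a=7/8: X(z)=(7/8)z/(z - 7/8)^2, |z| > 7/8

Answer: (7/8)z/(z - 7/8)^2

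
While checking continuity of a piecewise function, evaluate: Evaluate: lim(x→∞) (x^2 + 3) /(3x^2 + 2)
Divide numerator and denominator by x^2:
lim (1+3/x^2)/(3+2/x^2) = 1/3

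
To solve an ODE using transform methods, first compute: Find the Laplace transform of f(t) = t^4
L{t^n}=n!/s^(n+1)
L{t^4}=4!/s^5=24/s^5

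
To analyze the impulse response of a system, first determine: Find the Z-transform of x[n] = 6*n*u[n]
Z{n*u[n]}=z/(z-1)^2
By linearity: Z{6*n*u[n]}=6z/(z-1)^2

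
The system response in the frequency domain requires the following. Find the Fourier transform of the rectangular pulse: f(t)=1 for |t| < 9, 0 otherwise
F(omega)=integral from -9 to 9 of e^(-j*omega*t) dt
=2*sin(9*omega)/omega=18*sinc(9*omega/pi)

Answer: 2*sin(9*omega)/omega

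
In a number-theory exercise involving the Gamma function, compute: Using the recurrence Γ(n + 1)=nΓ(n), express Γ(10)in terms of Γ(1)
Γ(10)=9Γ(9)=9·8Γ(8)=...=9!·Γ(1)=362880·Γ(1)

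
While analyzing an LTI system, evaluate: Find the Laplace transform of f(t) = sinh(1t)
L{sinh(at)} = a/(s²-a²)
L{sinh(1t)} = 1/(s²-1)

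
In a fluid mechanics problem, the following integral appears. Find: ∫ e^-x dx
Since d/dx[e^-x]=- e^-x, we get -1e^-x+C

Answer: -e^-x+C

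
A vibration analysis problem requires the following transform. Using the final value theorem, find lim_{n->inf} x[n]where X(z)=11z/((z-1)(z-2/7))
Final value theorem: lim x[n] = lim_{z->1} (z-1)*X(z)
(z-1)*X(z) = 11z/(z-2/7)
As z->1: 11/(1 - 2/7) = 11/(5/7) = 77/5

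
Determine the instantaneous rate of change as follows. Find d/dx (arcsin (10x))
d/dx[arcsin(u)] = u'/√(1-u²), u = 10x, u' = 10

Answer: 10/√(1-100x²)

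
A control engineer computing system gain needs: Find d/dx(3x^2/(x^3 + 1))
Quotient rule: (f/g)' = (f'g - fg')/g²
f = 3x^2, f' = 6x
g = x^3 + 1, g' = 3x^2

Answer: (6x·(x^3 + 1) - 9x^4)/(x^3 + 1)²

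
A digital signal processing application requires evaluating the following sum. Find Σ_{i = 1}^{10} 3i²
=3·n(n + 1)(2n + 1)/6=3·10·11·21/6=1155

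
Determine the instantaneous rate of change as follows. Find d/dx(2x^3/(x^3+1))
Quotient rule: (f/g)'=(f'g - fg')/g²
f=2x^3, f'=6x^2
g=x^3 + 1, g'=3x^2

Answer: (6x^2·(x^3 + 1) - 6x^5)/(x^3 + 1)²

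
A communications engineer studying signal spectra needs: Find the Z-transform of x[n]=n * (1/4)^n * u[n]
Using the property Z{n * a^n * u[n]} = az/(z-a)^2
With a = 1/4: X(z) = (1/4)z/(z - 1/4)^2, |z| > 1/4

Answer: (1/4)z/(z - 1/4)^2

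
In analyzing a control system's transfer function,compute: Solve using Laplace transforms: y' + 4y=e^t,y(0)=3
Take L: sY - 3 + 4Y=1/(s-1)
Y(s + 4)=1/(s-1) + 3
Y=1/((s-1)(s + 4)) + 3/(s + 4)
Partial fractions: 1/((s-1)(s + 4))=(1/5)/(s-1) - (1/5)/(s + 4)
So Y=(1/5)/(s-1) + (14/5)/(s + 4)
Inverse Laplace transform (L^(-1){1/(s-1)}=e^t, L^(-1){1/(s + 4)}=e^(-4t)):

Answer: y(t)=(1/5)·e^t + (14/5)·e^(-4t)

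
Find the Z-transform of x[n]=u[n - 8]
Using the time-shift property: Z{u[n-8]} = z^(-8)*z/(z-1)
= z^(-7)/(z-1)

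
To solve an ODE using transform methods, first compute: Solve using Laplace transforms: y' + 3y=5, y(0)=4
Take L of both sides: sY(s) - 4 + 3Y(s) = 5/s
Y(s)(s + 3) = 5/s + 4
Y(s) = 5/(s(s + 3)) + 4/(s + 3)
Partial fractions: 5/(s(s + 3)) = (5/3)/s - (5/3)/(s + 3)
So Y(s) = (5/3)/s + (7/3)/(s + 3)
Inverse transform (L^(-1){1/s} = 1, L^(-1){1/(s + 3)} = e^(-3t)):

Answer: y(t) = 5/3 + (7/3)·e^(-3t)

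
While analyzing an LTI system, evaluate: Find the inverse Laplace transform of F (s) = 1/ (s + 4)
L^(-1){1/(s-a)} = c·e^(at)
Here a = -4, c = 1

Answer: e^(-4t)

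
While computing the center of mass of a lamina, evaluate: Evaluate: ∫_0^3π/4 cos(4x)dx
Antiderivative: sin(4x)/4
Evaluate at bounds: [sin(4·3π/4)/4] - [sin(4·0)/4]
=((0) - (0))/4=0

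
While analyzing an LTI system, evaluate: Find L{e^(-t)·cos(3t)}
First shifting: L{e^(at)f(t)} = F(s-a)
L{cos(3t)} = s/(s²+9)
Shift: (s+1)/((s+1)²+9)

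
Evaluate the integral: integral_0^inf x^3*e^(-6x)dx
This is a Gamma integral. Substitute u=6x (du=6 dx):
integral_0^inf x^3 * e^(-6x) dx=(1/6^4) integral_0^inf u^3 * e^(-u) du
=Gamma(4)/6^4=3!/6^4=6/1296

Answer: 1/216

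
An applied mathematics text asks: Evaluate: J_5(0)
J_n(0) = 0 for all n > 0 (Bessel function of first kind)
J_5(0) = 0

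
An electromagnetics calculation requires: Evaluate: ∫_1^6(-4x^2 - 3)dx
Step 1: Find antiderivative F(x) = (-4/3)x^3-3x
Step 2: F(6) - F(1) = -306 - (-13/3) = -905/3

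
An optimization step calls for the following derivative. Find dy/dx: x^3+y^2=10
Differentiate: 3x^2+2y·(dy/dx)=0
dy/dx=-3x^2/(2y)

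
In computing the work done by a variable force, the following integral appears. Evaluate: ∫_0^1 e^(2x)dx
Antiderivative: (1/2)e^(2x)
Evaluate: (1/2)(e^2-1)

Answer: (e^2-1)/2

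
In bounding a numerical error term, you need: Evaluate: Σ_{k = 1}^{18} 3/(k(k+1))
Partial fractions: 3/(k(k + 1)) = 3/k - 3/(k + 1)
Telescoping sum: 3(1 - 1/19) = 3·18/19

Answer: 54/19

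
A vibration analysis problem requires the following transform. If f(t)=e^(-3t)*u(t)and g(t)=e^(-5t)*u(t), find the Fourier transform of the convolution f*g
By the convolution theorem: F{f * g} = F(omega) * G(omega)
F(omega) = 1/(3 + j * omega), G(omega) = 1/(5 + j * omega)
F{f * g} = 1/((3 + j * omega)(5 + j * omega))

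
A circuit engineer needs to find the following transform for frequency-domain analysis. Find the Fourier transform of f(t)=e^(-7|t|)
Using the standard pair: F{e^(-a|t|)} = 2a/(a^2+omega^2)
With a = 7: F(omega) = 14/(49+omega^2)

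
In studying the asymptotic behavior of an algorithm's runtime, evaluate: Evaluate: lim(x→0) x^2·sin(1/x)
Squeeze theorem: -|x^2| ≤ x^2·sin(1/x) ≤ |x^2|
Since x^2 → 0 as x → 0, by squeeze theorem the limit is 0

Answer: 0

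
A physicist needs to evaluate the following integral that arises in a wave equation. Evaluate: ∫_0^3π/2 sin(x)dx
Antiderivative: -cos(x)
Evaluate at bounds: [-cos(1·3π/2)/1] - [-cos(1·0)/1]
= (-(0) + (1))/1 = 1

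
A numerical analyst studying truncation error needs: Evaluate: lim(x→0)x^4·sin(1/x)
Squeeze theorem: -|x^4| ≤ x^4·sin(1/x) ≤ |x^4|
Since x^4 → 0 as x → 0, by squeeze theorem the limit is 0

Answer: 0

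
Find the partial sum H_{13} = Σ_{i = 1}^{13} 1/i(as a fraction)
H_13 = 1+1/2+1/3+...+1/13
= 1145993/360360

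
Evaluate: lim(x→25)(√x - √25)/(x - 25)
Multiply by conjugate (√x+√25)/(√x+√25):
=(x - 25)/((x - 25)(√x+√25))=1/(√x+√25)
As x → 25: 1/(2√25)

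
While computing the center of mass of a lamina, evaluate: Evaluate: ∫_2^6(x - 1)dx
Step 1: Find antiderivative F(x)=(1/2)x^2 - x
Step 2: F(6) - F(2)=12 - (0)=12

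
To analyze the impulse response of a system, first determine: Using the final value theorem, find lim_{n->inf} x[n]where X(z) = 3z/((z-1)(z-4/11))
Final value theorem: lim x[n]=lim_{z->1} (z-1) * X(z)
(z-1) * X(z)=3z/(z-4/11)
As z->1: 3/(1 - 4/11)=3/(7/11)=33/7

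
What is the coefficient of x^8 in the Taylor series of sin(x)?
sin(x) has only odd powers. Coefficient of x^8 = 0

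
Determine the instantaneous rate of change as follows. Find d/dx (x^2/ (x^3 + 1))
Quotient rule: (f/g)'=(f'g - fg')/g²
f=x^2, f'=2x
g=x^3 + 1, g'=3x^2

Answer: (2x·(x^3 + 1) - 3x^4)/(x^3 + 1)²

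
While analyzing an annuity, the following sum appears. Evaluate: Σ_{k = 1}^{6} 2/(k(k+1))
Partial fractions: 2/(k(k + 1)) = 2/k - 2/(k + 1)
Telescoping sum: 2(1 - 1/7) = 2·6/7

Answer: 12/7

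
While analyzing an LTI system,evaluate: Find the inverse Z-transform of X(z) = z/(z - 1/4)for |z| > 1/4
Standard pair: z/(z-a) <-> a^n*u[n] for causal signals
With a=1/4: x[n]=(1/4)^n*u[n]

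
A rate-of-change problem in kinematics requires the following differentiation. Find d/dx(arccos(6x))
d/dx[arccos(u)] = -u'/√(1-u²), u = 6x, u' = 6

Answer: -6/√(1 - 36x²)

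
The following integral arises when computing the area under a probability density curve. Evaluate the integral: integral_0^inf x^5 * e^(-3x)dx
This is a Gamma integral. Substitute u = 3x (du = 3 dx):
integral_0^inf x^5 * e^(-3x) dx = (1/3^6) integral_0^inf u^5 * e^(-u) du
= Gamma(6)/3^6 = 5!/3^6 = 120/729

Answer: 40/243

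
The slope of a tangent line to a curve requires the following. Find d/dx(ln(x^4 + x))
Chain rule: d/dx[ln(u)]=u'/u where u=x^4+x
u'=4x^3+1

Answer: (4x^3+1)/(x^4+x)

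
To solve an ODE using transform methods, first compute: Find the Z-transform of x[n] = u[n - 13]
Using the time-shift property: Z{u[n-13]}=z^(-13) * z/(z-1)
=z^(-12)/(z-1)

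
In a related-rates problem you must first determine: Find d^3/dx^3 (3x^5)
Apply power rule 3 times:
d^1: 15x^4
d^2: 60x^3
d^3: 180x^2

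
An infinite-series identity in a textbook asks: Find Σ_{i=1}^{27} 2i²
= 2·n(n+1)(2n+1)/6 = 2·27·28·55/6 = 13860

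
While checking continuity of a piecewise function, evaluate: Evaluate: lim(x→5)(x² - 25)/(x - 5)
Factor: (x² - 25)=(x-5)(x+5)
Cancel (x-5): lim(x→5) (x+5)=10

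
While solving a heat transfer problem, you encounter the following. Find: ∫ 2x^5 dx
Using power rule: ∫ 2x^5 dx = 2/6 x^6+C = (1/3)x^6+C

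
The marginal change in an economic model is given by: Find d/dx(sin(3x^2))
Chain rule: d/dx[sin(u)] = cos(u)·u' where u = 3x^2
u' = 6x

Answer: 6x·cos(3x^2)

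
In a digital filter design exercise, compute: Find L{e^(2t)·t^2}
First shifting: L{e^(at)f(t)}=F(s-a)
L{t^2}=2/s^3
Shift s → s-2: 2/(s-2)^3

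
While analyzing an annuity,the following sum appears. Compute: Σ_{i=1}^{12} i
Using formula: Σ i^1 = n(n + 1)/2 = 12·13/2 = 78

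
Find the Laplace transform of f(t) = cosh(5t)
L{cosh(at)}=s/(s²-a²)
L{cosh(5t)}=s/(s²-25)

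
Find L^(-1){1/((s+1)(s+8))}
Partial fractions: 1/((s+1)(s+8))=A/(s+1)+B/(s+8)
Cover-up: A=1/(s+8)|_{s=-1}=1/7; B=1/(s+1)|_{s=-8}=-1/7
L^(-1)=(1/7)e^(-t) - (1/7)e^(-8t)

Answer: (1/7)(e^(-t) - e^(-8t))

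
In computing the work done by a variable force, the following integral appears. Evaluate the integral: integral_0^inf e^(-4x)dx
integral_0^inf e^(-4x) dx = [-1/4*e^(-4x)]_0^inf
= 0 - (-1/4) = 1/4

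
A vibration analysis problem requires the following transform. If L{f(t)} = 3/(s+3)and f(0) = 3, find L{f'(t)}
L{f'(t)}=s·F(s) - f(0)=3s/(s + 3) - 3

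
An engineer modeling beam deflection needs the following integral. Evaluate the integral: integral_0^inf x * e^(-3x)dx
This is a Gamma integral. Substitute u = 3x (du = 3 dx):
integral_0^inf x*e^(-3x) dx = (1/3^2) integral_0^inf u^1*e^(-u) du
= Gamma(2)/3^2 = 1!/3^2 = 1/9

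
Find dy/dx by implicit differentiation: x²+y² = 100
Differentiate both sides: 2x+2y·(dy/dx)=0
Solve: dy/dx=-2x/(2y)=-x/y

Answer: dy/dx=-x/y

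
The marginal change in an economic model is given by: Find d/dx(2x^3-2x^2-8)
Power rule: d/dx(ax^n)=n·a·x^(n-1)
Term by term: 6·x^2-4·x

Answer: 6x^2-4x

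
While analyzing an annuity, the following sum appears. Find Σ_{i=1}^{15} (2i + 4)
=2·Σ i + 4·15=2·120 + 60=300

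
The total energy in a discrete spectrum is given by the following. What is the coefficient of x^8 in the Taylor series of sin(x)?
sin(x) has only odd powers. Coefficient of x^8 = 0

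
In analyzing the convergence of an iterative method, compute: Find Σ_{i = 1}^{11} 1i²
= 1·n(n + 1)(2n + 1)/6 = 1·11·12·23/6 = 506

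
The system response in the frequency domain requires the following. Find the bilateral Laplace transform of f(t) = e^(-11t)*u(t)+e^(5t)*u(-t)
For e^(-11t)*u(t): L = 1/(s + 11), Re(s) > -11
For e^(5t)*u(-t): L = -1/(s-5), Re(s) < 5
Combined: F(s) = 1/(s + 11) - 1/(s-5), -11 < Re(s) < 5

Answer: 1/(s + 11) - 1/(s-5), ROC: -11 < Re(s) < 5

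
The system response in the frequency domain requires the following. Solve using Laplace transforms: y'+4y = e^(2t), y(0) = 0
Take L: sY - 0 + 4Y = 1/(s-2)
Y(s + 4) = 1/(s-2) + 0
Y = 1/((s-2)(s + 4)) + 0/(s + 4)
Partial fractions: 1/((s-2)(s + 4)) = (1/6)/(s-2) - (1/6)/(s + 4)
So Y = (1/6)/(s-2) - (1/6)/(s + 4)
Inverse Laplace transform (L^(-1){1/(s-2)} = e^(2t), L^(-1){1/(s + 4)} = e^(-4t)):

Answer: y(t) = (1/6)·e^(2t) - (1/6)·e^(-4t)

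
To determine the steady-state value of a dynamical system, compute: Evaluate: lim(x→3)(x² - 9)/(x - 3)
Factor: (x² - 9)=(x-3)(x + 3)
Cancel (x-3): lim(x→3) (x + 3)=6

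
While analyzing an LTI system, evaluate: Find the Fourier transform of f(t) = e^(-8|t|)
Using the standard pair: F{e^(-a|t|)}=2a/(a^2 + omega^2)
With a=8: F(omega)=16/(64 + omega^2)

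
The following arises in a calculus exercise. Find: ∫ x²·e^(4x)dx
Integration by parts twice:
First: u=x², dv=e^(4x) dx => x²e^(4x)/4 - (2/4)∫ xe^(4x) dx
Second (∫ xe^(4x) dx): xe^(4x)/4 - e^(4x)/16
Combining: e^(4x)(x²/4-2x/16+2/64)+C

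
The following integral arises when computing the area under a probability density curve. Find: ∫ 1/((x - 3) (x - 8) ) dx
Partial fractions: 1/((x-3)(x-8))=A/(x-3)+B/(x-8)
A=-1/5, B=1/5
∫ [-1/5· 1/(x-3)+1/5· 1/(x-8)] dx
=(1/5)[ln|x-8| - ln|x-3|]+C

Answer: (1/5)·ln|(x-8)/(x-3)|+C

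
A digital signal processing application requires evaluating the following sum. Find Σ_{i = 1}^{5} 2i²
= 2·n(n+1)(2n+1)/6 = 2·5·6·11/6 = 110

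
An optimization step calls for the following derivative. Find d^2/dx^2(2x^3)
Apply power rule 2 times:
d^1: 6x^2
d^2: 12x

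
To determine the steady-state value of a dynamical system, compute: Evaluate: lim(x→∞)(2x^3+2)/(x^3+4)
Divide numerator and denominator by x^3:
lim (2 + 2/x^3)/(1 + 4/x^3) = 2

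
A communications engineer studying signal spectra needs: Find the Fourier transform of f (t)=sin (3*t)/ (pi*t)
sin(W*t)/(pi*t) = (W/pi)*sinc(W*t/pi) is the impulse response of the ideal low-pass filter with cutoff W (here W = 3).
Its Fourier transform is a rectangular function:
F(omega) = 1 for |omega| < 3, 0 otherwise

Answer: rect(omega/6) [i.e., 1 for |omega| < 3, 0 otherwise]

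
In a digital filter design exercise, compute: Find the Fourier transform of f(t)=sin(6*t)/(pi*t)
sin(W*t)/(pi*t)=(W/pi)*sinc(W*t/pi) is the impulse response of the ideal low-pass filter with cutoff W (here W=6).
Its Fourier transform is a rectangular function:
F(omega)=1 for |omega| < 6, 0 otherwise

Answer: rect(omega/12) [i.e., 1 for |omega| < 6, 0 otherwise]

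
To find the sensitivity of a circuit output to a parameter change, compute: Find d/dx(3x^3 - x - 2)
Power rule: d/dx(ax^n) = n·a·x^(n-1)
Term by term: 9·x^2 - 1

Answer: 9x^2 - 1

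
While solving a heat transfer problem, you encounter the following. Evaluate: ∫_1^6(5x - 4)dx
Step 1: Find antiderivative F(x) = (5/2)x^2 - 4x
Step 2: F(6) - F(1) = 66 - (-3/2) = 135/2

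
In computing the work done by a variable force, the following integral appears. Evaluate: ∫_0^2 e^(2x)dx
Antiderivative: (1/2)e^(2x)
Evaluate: (1/2)(e^4 - 1)

Answer: (e^4 - 1)/2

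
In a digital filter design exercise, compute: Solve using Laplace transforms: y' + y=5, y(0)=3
Take L of both sides: sY(s)-3+Y(s) = 5/s
Y(s)(s+1) = 5/s+3
Y(s) = 5/(s(s+1))+3/(s+1)
Partial fractions: 5/(s(s+1)) = 5/s - 5/(s+1)
So Y(s) = 5/s - 2/(s+1)
Inverse transform (L^(-1){1/s} = 1, L^(-1){1/(s+1)} = e^(-t)):

Answer: y(t) = 5-2·e^(-t)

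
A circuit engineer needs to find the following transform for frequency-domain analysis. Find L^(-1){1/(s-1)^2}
L^(-1){1/(s-a)^n} = t^(n-1)·e^(at)/(n-1)!
Here a = 1, n = 2: t^1·e^(t)/1

Answer: t·e^(t)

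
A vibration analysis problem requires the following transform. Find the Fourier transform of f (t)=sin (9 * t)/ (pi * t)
sin(W * t)/(pi * t) = (W/pi) * sinc(W * t/pi) is the impulse response of the ideal low-pass filter with cutoff W (here W = 9).
Its Fourier transform is a rectangular function:
F(omega) = 1 for |omega| < 9, 0 otherwise

Answer: rect(omega/18) [i.e., 1 for |omega| < 9, 0 otherwise]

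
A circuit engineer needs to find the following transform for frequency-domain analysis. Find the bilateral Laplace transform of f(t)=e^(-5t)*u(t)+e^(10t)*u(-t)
For e^(-5t) * u(t): L=1/(s + 5), Re(s) > -5
For e^(10t) * u(-t): L=-1/(s-10), Re(s) < 10
Combined: F(s)=1/(s + 5) - 1/(s-10), -5 < Re(s) < 10

Answer: 1/(s + 5) - 1/(s-10), ROC: -5 < Re(s) < 10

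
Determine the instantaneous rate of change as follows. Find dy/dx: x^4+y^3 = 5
Differentiate: 4x^3+3y^2·(dy/dx) = 0
dy/dx = -4x^3/(3y^2)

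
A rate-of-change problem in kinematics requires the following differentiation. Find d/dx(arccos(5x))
d/dx[arccos(u)]=-u'/√(1-u²), u=5x, u'=5

Answer: -5/√(1-25x²)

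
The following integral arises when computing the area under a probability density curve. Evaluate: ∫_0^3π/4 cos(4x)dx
Antiderivative: sin(4x)/4
Evaluate at bounds: [sin(4·3π/4)/4] - [sin(4·0)/4]
=((0) - (0))/4=0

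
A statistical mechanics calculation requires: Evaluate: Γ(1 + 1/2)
Γ(n+1/2)=(2n)!√π/(4^n·n!)
=2√π/(4·1)=(1/2)·√π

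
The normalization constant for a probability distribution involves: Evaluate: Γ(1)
Γ(n) = (n-1)! for positive integers
Γ(1) = 0! = 1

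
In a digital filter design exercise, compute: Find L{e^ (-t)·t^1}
First shifting: L{e^(at)f(t)} = F(s-a)
L{t^1} = 1/s^2
Shift s → s + 1: 1/(s + 1)^2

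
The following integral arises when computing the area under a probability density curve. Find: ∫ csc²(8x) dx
Since d/dx[-cot(8x)] = 8csc²(8x), integral = -cot(8x)/8+C

Answer: (-1/8)cot(8x)+C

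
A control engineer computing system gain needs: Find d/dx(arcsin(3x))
d/dx[arcsin(u)]=u'/√(1-u²), u=3x, u'=3

Answer: 3/√(1-9x²)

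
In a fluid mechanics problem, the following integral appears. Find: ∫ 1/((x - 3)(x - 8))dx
Partial fractions: 1/((x-3)(x-8))=A/(x-3)+B/(x-8)
A=-1/5, B=1/5
∫ [-1/5· 1/(x-3)+1/5· 1/(x-8)] dx
=(1/5)[ln|x-8| - ln|x-3|]+C

Answer: (1/5)·ln|(x-8)/(x-3)|+C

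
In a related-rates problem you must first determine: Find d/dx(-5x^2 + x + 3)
Power rule: d/dx(ax^n) = n·a·x^(n-1)
Term by term: -10·x + 1

Answer: -10x + 1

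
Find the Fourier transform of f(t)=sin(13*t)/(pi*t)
sin(W*t)/(pi*t)=(W/pi)*sinc(W*t/pi) is the impulse response of the ideal low-pass filter with cutoff W (here W=13).
Its Fourier transform is a rectangular function:
F(omega)=1 for |omega| < 13, 0 otherwise

Answer: rect(omega/26) [i.e., 1 for |omega| < 13, 0 otherwise]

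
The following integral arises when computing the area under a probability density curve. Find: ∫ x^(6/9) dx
Power rule: ∫ x^(2/3) dx = x^(5/3)/(5/3)+C

Answer: (3/5)·x^(5/3)+C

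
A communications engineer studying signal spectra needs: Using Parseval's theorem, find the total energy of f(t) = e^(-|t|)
Parseval's theorem: E = integral |f(t)|^2 dt = (1/2pi) integral |F(omega)|^2 domega
E = integral_{-inf}^{inf} e^(-2|t|) dt = 2*integral_0^inf e^(-2t) dt = 2/(2*1) = 1/1

Answer: 1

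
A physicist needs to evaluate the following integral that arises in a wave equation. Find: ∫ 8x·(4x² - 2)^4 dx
Let u = 4x² - 2, du = 8x dx
∫ u^4 du = u^5/5+C

Answer: (4x² - 2)^5/5+C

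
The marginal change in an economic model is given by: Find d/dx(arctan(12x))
d/dx[arctan(u)]=u'/(1 + u²), u=12x, u'=12

Answer: 12/(1 + 144x²)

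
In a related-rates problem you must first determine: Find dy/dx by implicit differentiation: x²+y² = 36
Differentiate both sides: 2x + 2y·(dy/dx) = 0
Solve: dy/dx = -2x/(2y) = -x/y

Answer: dy/dx = -x/y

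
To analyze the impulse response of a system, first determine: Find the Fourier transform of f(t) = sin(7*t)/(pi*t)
sin(W*t)/(pi*t) = (W/pi)*sinc(W*t/pi) is the impulse response of the ideal low-pass filter with cutoff W (here W = 7).
Its Fourier transform is a rectangular function:
F(omega) = 1 for |omega| < 7, 0 otherwise

Answer: rect(omega/14) [i.e., 1 for |omega| < 7, 0 otherwise]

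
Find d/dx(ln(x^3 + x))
Chain rule: d/dx[ln(u)] = u'/u where u = x^3+x
u' = 3x^2+1

Answer: (3x^2+1)/(x^3+x)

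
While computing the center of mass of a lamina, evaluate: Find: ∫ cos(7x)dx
Using substitution u = 7x: ∫ cos(u) du/7 = sin(u)/7+C

Answer: (1/7)sin(7x)+C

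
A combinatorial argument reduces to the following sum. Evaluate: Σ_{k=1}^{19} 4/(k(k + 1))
Partial fractions: 4/(k(k + 1)) = 4/k - 4/(k + 1)
Telescoping sum: 4(1 - 1/20) = 4·19/20

Answer: 19/5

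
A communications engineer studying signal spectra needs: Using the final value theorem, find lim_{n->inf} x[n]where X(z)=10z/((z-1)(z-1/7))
Final value theorem: lim x[n]=lim_{z->1} (z-1) * X(z)
(z-1) * X(z)=10z/(z-1/7)
As z->1: 10/(1 - 1/7)=10/(6/7)=35/3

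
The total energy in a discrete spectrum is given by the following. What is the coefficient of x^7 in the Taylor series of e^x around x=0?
Taylor series of e^x=Σ x^n/n!
Coefficient of x^7=1/7!=1/5040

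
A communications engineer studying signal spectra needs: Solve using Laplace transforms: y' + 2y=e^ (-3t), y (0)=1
Take L: sY - 1+2Y = 1/(s+3)
Y(s+2) = 1/(s+3)+1
Y = 1/((s+3)(s+2))+1/(s+2)
Partial fractions: 1/((s+3)(s+2)) = -1/(s+3)+1/(s+2)
So Y = -1/(s+3)+2/(s+2)
Inverse Laplace transform (L^(-1){1/(s+3)} = e^(-3t), L^(-1){1/(s+2)} = e^(-2t)):

Answer: y(t) = -1·e^(-3t)+2·e^(-2t)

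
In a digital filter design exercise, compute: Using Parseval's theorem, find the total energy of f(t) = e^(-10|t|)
Parseval's theorem: E=integral |f(t)|^2 dt=(1/2pi) integral |F(omega)|^2 domega
E=integral_{-inf}^{inf} e^(-20|t|) dt=2*integral_0^inf e^(-20t) dt=2/(2*10)=1/10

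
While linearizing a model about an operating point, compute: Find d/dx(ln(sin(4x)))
Chain rule: d/dx[ln(u)] = u'/u where u = sin(4x)
u' = 4cos(4x)

Answer: (4cos(4x))/(sin(4x))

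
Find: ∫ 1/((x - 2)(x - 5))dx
Partial fractions: 1/((x-2)(x-5)) = A/(x-2) + B/(x-5)
A = -1/3, B = 1/3
∫ [-1/3· 1/(x-2) + 1/3· 1/(x-5)] dx
= (1/3)[ln|x-5| - ln|x-2|] + C

Answer: (1/3)·ln|(x-5)/(x-2)| + C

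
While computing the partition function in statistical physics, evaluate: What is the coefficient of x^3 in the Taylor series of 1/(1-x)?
1/(1-x)=Σ x^n for |x|<1
All coefficients are 1

Answer: 1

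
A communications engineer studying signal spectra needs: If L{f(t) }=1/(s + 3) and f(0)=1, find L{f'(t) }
L{f'(t)} = s·F(s) - f(0) = s/(s+3)-1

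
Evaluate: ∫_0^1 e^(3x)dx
Antiderivative: (1/3)e^(3x)
Evaluate: (1/3)(e^3-1)

Answer: (e^3-1)/3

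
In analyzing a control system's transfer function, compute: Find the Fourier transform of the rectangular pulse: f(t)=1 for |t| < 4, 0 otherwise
F(omega) = integral from -4 to 4 of e^(-j*omega*t) dt
= 2*sin(4*omega)/omega = 8*sinc(4*omega/pi)

Answer: 2*sin(4*omega)/omega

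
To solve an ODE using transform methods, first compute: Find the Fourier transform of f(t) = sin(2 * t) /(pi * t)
sin(W*t)/(pi*t) = (W/pi)*sinc(W*t/pi) is the impulse response of the ideal low-pass filter with cutoff W (here W = 2).
Its Fourier transform is a rectangular function:
F(omega) = 1 for |omega| < 2, 0 otherwise

Answer: rect(omega/4) [i.e., 1 for |omega| < 2, 0 otherwise]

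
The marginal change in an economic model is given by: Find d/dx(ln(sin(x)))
Chain rule: d/dx[ln(u)]=u'/u where u=sin(x)
u'=cos(x)

Answer: (cos(x))/(sin(x))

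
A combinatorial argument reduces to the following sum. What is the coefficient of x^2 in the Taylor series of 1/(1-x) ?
1/(1-x) = Σ x^n for |x|<1
All coefficients are 1

Answer: 1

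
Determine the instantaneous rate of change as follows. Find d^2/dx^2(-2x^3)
Apply power rule 2 times:
d^1: -6x^2
d^2: -12x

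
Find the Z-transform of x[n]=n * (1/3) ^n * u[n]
Using the property Z{n * a^n * u[n]} = az/(z-a)^2
With a = 1/3: X(z) = (1/3)z/(z - 1/3)^2, |z| > 1/3

Answer: (1/3)z/(z - 1/3)^2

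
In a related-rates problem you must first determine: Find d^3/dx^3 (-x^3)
Apply power rule 3 times:
d^1: -3x^2
d^2: -6x
d^3: -6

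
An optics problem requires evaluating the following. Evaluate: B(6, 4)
B(x,y) = Γ(x)Γ(y)/Γ(x+y) = (x-1)!(y-1)!/(x+y-1)!
B(6,4) = 5!·3!/9! = 1/504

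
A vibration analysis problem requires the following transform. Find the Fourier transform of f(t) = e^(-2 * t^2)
The Fourier transform of a Gaussian e^(-a * t^2) is sqrt(pi/a) * e^(-omega^2/(4a)).
With a = 2: F(omega) = sqrt(pi/2) * e^(-omega^2/8)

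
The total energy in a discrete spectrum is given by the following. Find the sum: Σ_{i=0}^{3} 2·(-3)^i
Geometric series: S=a(1 - r^n)/(1 - r)
a=2, r=-3, n=4
S=2(1-81)/4=-40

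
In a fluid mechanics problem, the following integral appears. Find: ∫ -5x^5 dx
Using power rule: ∫ -5x^5 dx = -5/6 x^6+C = (-5/6)x^6+C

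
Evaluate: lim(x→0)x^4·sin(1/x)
Squeeze theorem: -|x^4| ≤ x^4·sin(1/x) ≤ |x^4|
Since x^4 → 0 as x → 0, by squeeze theorem the limit is 0

Answer: 0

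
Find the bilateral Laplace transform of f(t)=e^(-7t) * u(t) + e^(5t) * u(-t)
For e^(-7t)*u(t): L=1/(s + 7), Re(s) > -7
For e^(5t)*u(-t): L=-1/(s-5), Re(s) < 5
Combined: F(s)=1/(s + 7) - 1/(s-5), -7 < Re(s) < 5

Answer: 1/(s + 7) - 1/(s-5), ROC: -7 < Re(s) < 5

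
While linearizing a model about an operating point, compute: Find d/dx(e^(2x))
Chain rule: d/dx[e^u]=e^u · u' where u=2x
u'=2

Answer: 2·e^(2x)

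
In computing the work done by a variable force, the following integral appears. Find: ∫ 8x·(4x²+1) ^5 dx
Let u=4x²+1, du=8x dx
∫ u^5 du=u^6/6+C

Answer: (4x²+1)^6/6+C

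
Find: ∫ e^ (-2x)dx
Since d/dx[e^(-2x)]=-2e^(-2x), we get -1/2 e^(-2x)+C

Answer: (-1/2)e^(-2x)+C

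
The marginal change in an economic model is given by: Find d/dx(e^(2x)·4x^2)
Product rule: (fg)'=f'g+fg'
f=e^(2x), f'=2·e^(2x)
g=4x^2, g'=8x

Answer: 8·e^(2x)·x^2+8·e^(2x)·x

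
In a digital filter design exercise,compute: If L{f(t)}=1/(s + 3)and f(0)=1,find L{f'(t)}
L{f'(t)}=s·F(s) - f(0)=s/(s+3)-1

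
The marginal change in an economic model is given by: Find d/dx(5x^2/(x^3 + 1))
Quotient rule: (f/g)'=(f'g - fg')/g²
f=5x^2, f'=10x
g=x^3+1, g'=3x^2

Answer: (10x·(x^3+1)-15x^4)/(x^3+1)²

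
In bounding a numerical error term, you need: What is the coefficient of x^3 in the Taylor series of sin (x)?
sin(x)=Σ (-1)^k x^(2k+1)/(2k+1)!
For x^3: (-1)^1/3!=-1/6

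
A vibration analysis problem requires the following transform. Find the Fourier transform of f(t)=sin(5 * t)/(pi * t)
sin(W * t)/(pi * t) = (W/pi) * sinc(W * t/pi) is the impulse response of the ideal low-pass filter with cutoff W (here W = 5).
Its Fourier transform is a rectangular function:
F(omega) = 1 for |omega| < 5, 0 otherwise

Answer: rect(omega/10) [i.e., 1 for |omega| < 5, 0 otherwise]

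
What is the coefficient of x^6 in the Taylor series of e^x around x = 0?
Taylor series of e^x=Σ x^n/n!
Coefficient of x^6=1/6!=1/720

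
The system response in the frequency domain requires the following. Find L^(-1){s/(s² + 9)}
L^(-1){s/(s² + w²)}=cos(wt)
Here w=3

Answer: cos(3t)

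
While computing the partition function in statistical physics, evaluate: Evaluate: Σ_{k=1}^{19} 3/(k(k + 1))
Partial fractions: 3/(k(k+1)) = 3/k - 3/(k+1)
Telescoping sum: 3(1-1/20) = 3·19/20

Answer: 57/20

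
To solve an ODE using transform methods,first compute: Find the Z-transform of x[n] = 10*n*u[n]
Z{n * u[n]}=z/(z-1)^2
By linearity: Z{10 * n * u[n]}=10z/(z-1)^2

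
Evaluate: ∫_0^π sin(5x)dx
Antiderivative: -cos(5x)/5
Evaluate at bounds: [-cos(5·π)/5] - [-cos(5·0)/5]
= (-(-1) + (1))/5 = 2/5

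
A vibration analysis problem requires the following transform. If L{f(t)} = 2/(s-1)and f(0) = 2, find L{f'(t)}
L{f'(t)}=s·F(s) - f(0)=2s/(s-1)-2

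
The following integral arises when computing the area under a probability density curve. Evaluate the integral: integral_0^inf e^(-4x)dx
integral_0^inf e^(-4x) dx=[-1/4*e^(-4x)]_0^inf
=0 - (-1/4)=1/4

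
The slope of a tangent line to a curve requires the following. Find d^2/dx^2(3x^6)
Apply power rule 2 times:
d^1: 18x^5
d^2: 90x^4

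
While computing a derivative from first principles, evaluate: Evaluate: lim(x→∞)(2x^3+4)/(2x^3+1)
Divide numerator and denominator by x^3:
lim (2+4/x^3)/(2+1/x^3)=1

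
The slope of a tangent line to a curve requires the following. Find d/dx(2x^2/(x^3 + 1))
Quotient rule: (f/g)' = (f'g - fg')/g²
f = 2x^2, f' = 4x
g = x^3+1, g' = 3x^2

Answer: (4x·(x^3+1)-6x^4)/(x^3+1)²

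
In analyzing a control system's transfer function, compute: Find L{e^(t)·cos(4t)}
First shifting: L{e^(at)f(t)} = F(s-a)
L{cos(4t)} = s/(s² + 16)
Shift: (s-1)/((s-1)² + 16)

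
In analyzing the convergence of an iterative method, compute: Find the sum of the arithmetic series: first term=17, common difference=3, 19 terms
Last term: a_n = 17+(19-1)·3 = 71
Sum = n(a_1+a_n)/2 = 19(17+71)/2 = 836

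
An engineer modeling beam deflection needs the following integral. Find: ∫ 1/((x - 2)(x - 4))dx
Partial fractions: 1/((x-2)(x-4)) = A/(x-2) + B/(x-4)
A = -1/2, B = 1/2
∫ [-1/2· 1/(x-2) + 1/2· 1/(x-4)] dx
= (1/2)[ln|x-4| - ln|x-2|] + C

Answer: (1/2)·ln|(x-4)/(x-2)| + C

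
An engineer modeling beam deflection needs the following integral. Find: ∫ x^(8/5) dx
Power rule: ∫ x^(8/5) dx=x^(13/5)/(13/5) + C

Answer: (5/13)·x^(13/5) + C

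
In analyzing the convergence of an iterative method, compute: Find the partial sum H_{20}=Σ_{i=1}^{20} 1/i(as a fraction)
H_20=1 + 1/2 + 1/3 + ... + 1/20
=55835135/15519504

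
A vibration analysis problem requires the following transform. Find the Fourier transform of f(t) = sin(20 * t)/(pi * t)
sin(W * t)/(pi * t) = (W/pi) * sinc(W * t/pi) is the impulse response of the ideal low-pass filter with cutoff W (here W = 20).
Its Fourier transform is a rectangular function:
F(omega) = 1 for |omega| < 20, 0 otherwise

Answer: rect(omega/40) [i.e., 1 for |omega| < 20, 0 otherwise]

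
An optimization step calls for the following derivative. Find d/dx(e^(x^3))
Chain rule: d/dx[e^u]=e^u · u' where u=x^3
u'=3x^2

Answer: 3x^2·e^(x^3)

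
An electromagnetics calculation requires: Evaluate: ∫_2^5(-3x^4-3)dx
Step 1: Find antiderivative F(x) = (-3/5)x^5 - 3x
Step 2: F(5) - F(2) = -1890 - (-126/5) = -9324/5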